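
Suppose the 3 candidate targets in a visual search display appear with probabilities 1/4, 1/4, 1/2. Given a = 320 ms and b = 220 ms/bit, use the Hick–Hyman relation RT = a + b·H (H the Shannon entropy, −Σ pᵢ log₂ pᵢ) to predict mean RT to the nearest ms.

650 ms

H = −Σ pᵢ log₂ pᵢ = 0.25·2 + 0.25·2 + 0.5·1 = 1.500 bits.
RT = 320 + 220 × 1.500 = 650.00 ms.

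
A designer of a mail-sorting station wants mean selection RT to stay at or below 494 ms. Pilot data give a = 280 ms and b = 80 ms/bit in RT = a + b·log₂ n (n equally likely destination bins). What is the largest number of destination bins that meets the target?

Information budget: (494 − 280)/80 = 2.6750 bits, so n ≤ 2^2.6750 = 6.386 → at most 6.

6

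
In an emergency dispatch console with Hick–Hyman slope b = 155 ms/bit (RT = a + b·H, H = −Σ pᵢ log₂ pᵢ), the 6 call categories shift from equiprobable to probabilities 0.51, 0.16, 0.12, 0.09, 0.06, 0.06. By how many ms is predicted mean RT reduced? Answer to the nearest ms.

Equiprobable entropy H₀ = log₂ 6 = 2.5850 bits.
Skewed entropy H = −Σ pᵢ log₂ pᵢ = 2.0852 bits.
ΔRT = b·(H₀ − H) = 155 × 0.4997 = 77.46 ms.

77 ms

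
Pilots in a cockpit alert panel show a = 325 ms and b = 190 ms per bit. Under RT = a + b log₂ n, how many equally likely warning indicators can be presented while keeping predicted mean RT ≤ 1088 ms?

Set 325 + 190·log₂ n ≤ 1088 → log₂ n ≤ (1088 − 325)/190 = 4.0158.
So n ≤ 2^4.0158 = 16.176; the largest integer n is 16.

16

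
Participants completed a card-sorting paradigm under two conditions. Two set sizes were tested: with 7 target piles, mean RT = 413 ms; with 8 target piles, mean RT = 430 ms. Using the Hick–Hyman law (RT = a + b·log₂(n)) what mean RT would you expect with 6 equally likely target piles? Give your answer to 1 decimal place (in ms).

393.4 ms

Fit slope and intercept:
  b = (430 − 413) / (log₂ 8 − log₂ 7) = 17 / (3 − 2.8074) = 88.245 ms/bit
  a = 413 − 88.245 × 2.8074 = 165.264 ms
Then RT(6) = 165.264 + 88.245 × log₂ 6 = 165.264 + 88.245 × 2.5850 ≈ 393.375 ms.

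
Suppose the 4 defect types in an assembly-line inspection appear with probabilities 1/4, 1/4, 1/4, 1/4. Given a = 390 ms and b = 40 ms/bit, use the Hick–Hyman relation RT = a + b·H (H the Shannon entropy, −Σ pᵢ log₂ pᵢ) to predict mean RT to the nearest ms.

470 ms

H = −Σ pᵢ log₂ pᵢ = 0.25·2 + 0.25·2 + 0.25·2 + 0.25·2 = 2.000 bits.
RT = 390 + 40 × 2.000 = 470.00 ms.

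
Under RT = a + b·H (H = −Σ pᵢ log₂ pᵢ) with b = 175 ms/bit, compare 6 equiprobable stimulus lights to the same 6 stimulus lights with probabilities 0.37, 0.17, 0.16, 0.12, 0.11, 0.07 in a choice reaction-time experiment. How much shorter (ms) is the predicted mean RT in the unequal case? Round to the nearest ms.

The RT saving is b·ΔH. Equiprobable H₀ = log₂(6) = 2.5850 bits; with the given probabilities H = 2.3742 bits.
b·(H₀ − H) = 175 × (2.5850 − 2.3742) = 36.88 ms.

37 ms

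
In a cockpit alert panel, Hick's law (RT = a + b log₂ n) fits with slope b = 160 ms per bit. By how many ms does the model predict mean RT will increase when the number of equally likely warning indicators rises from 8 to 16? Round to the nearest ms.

160 ms

Only the slope matters, since a is common to both: ΔRT = b·log₂(n₂/n₁).
log₂(16) − log₂(8) = log₂(16/8) = log₂(2) = 1.
ΔRT = 160 × 1.0000 = 160.000 ms.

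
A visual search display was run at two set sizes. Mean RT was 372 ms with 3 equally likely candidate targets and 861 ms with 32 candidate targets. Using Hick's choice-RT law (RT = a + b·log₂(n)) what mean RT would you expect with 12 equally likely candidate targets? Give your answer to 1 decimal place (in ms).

658.4 ms

With log₂ n on the abscissa the relation is linear; from the two conditions:
  b = (861 − 372) / (log₂ 32 − log₂ 3) = 489 / (5 − 1.5850) = 143.190 ms/bit
  a = 372 − 143.190 × 1.5850 = 145.049 ms
Then RT(12) = 145.049 + 143.190 × log₂ 12 = 145.049 + 143.190 × 3.5850 ≈ 658.380 ms.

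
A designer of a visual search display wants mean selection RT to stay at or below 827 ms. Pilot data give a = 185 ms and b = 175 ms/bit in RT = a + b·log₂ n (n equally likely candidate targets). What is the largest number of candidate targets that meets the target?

12

Information budget: (827 − 185)/175 = 3.6686 bits, so n ≤ 2^3.6686 = 12.716 → at most 12.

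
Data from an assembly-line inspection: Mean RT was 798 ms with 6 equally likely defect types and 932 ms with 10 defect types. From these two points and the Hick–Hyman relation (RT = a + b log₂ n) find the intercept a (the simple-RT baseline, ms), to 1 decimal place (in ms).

Slope: b = (932 − 798) / (log₂ 10 − log₂ 6) = 134/0.7370 = 181.827 ms/bit.
Intercept: a = 798 − 181.827·log₂(6) = 327.985 ms.

328.0 ms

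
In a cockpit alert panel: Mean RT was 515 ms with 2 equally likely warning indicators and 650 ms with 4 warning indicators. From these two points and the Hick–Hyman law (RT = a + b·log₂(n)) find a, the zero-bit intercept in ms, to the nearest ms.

380 ms

Slope: b = (650 − 515) / (log₂ 4 − log₂ 2) = 135/1.0000 = 135 ms/bit.
a = RT₁ − b·log₂ n₁ = 515 − 135 × 1 = 380.000 ms.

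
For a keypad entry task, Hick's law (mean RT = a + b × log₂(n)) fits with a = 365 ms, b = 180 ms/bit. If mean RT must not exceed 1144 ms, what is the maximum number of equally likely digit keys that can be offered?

Information budget: (1144 − 365)/180 = 4.3278 bits, so n ≤ 2^4.3278 = 20.081 → at most 20.

20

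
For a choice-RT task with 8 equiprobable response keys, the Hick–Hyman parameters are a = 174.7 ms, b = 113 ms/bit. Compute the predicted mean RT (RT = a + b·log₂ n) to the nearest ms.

log₂(8) = 3 bits, so RT = 174.7 + 113 × 3 ≈ 513.700 ms.

514 ms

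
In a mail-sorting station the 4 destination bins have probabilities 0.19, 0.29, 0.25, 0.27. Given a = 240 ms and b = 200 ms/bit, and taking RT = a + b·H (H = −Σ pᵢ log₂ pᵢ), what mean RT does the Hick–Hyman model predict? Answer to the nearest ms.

637 ms

H = 0.19·log₂(1/0.19) + 0.29·log₂(1/0.29) + 0.25·log₂(1/0.25) + 0.27·log₂(1/0.27) = 1.9832 bits.
RT = 240 + 200 × 1.9832 = 636.63 ms.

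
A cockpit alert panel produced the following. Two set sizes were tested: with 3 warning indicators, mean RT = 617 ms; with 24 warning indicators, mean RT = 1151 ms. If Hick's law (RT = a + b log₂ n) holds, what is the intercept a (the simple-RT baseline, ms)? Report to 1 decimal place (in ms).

334.9 ms

Slope: b = (1151 − 617) / (log₂ 24 − log₂ 3) = 534/3.0000 = 178.000 ms/bit.
Intercept: a = 617 − 178.000·log₂(3) = 334.877 ms.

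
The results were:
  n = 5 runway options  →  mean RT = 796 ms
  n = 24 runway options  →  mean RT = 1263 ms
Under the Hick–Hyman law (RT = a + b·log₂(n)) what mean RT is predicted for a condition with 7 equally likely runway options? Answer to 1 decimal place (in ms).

Solve the two-equation system in a and b:
  b = (1263 − 796) / (log₂ 24 − log₂ 5) = 467 / (4.5850 − 2.3219) = 206.360 ms/bit
  a = 796 − 206.360 × 2.3219 = 316.847 ms
Then RT(7) = 316.847 + 206.360 × log₂ 7 = 316.847 + 206.360 × 2.8074 ≈ 896.173 ms.

896.2 ms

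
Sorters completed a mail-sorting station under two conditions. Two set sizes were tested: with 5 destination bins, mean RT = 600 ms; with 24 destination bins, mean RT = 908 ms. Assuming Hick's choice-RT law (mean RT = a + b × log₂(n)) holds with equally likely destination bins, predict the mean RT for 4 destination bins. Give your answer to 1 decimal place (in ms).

556.2 ms

Solve the two-equation system in a and b:
  b = (908 − 600) / (log₂ 24 − log₂ 5) = 308 / (4.5850 − 2.3219) = 136.100 ms/bit
  a = 600 − 136.100 × 2.3219 = 283.985 ms
Then RT(4) = 283.985 + 136.100 × log₂ 4 = 283.985 + 136.100 × 2 ≈ 556.185 ms.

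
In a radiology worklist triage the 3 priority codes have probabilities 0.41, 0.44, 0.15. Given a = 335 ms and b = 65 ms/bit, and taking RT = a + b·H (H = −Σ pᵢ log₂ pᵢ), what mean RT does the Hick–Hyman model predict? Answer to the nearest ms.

430 ms

Entropy contributions −pᵢ log₂ pᵢ: 0.5274, 0.5211, 0.4105; sum H = 1.4591 bits.
RT = a + bH = 335 + 65·1.4591 = 429.84 ms.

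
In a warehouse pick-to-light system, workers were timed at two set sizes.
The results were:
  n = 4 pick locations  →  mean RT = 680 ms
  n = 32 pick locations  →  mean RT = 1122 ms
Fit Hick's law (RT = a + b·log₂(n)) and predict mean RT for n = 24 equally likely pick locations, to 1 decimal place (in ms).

1060.9 ms

With log₂ n on the abscissa the relation is linear; from the two conditions:
  b = (1122 − 680) / (log₂ 32 − log₂ 4) = 442 / (5 − 2) = 147.333 ms/bit
  a = 680 − 147.333 × 2 = 385.333 ms
Then RT(24) = 385.333 + 147.333 × log₂ 24 = 385.333 + 147.333 × 4.5850 ≈ 1060.851 ms.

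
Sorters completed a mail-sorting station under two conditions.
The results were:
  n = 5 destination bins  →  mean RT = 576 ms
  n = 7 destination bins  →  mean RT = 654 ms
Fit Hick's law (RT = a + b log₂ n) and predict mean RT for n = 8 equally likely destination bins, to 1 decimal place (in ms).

With log₂ n on the abscissa the relation is linear; from the two conditions:
  b = (654 − 576) / (log₂ 7 − log₂ 5) = 78 / (2.8074 − 2.3219) = 160.683 ms/bit
  a = 576 − 160.683 × 2.3219 = 202.905 ms
Then RT(8) = 202.905 + 160.683 × log₂ 8 = 202.905 + 160.683 × 3 ≈ 684.955 ms.

685.0 ms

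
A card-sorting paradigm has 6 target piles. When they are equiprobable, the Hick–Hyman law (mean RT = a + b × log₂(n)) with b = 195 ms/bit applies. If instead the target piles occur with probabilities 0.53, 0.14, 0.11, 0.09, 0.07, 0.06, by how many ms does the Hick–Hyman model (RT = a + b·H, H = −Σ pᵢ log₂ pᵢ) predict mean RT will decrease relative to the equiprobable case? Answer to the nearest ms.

The RT saving is b·ΔH. Equiprobable H₀ = log₂(6) = 2.5850 bits; with the given probabilities H = 2.0576 bits.
b·(H₀ − H) = 195 × (2.5850 − 2.0576) = 102.84 ms.

103 ms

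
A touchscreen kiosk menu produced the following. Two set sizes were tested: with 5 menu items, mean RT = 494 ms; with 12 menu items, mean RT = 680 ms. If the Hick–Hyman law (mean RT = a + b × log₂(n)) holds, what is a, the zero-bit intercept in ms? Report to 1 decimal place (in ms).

152.1 ms

b = (RT₂ − RT₁)/(log₂ n₂ − log₂ n₁) = (680 − 494)/(3.5850 − 2.3219) = 147.264 ms/bit.
a = RT₁ − b·log₂ n₁ = 494 − 147.264 × 2.3219 = 152.063 ms.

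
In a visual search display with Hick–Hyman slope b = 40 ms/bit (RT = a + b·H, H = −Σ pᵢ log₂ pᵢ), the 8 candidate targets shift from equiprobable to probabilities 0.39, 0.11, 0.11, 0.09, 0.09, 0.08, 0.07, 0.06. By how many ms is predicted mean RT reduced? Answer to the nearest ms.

The RT saving is b·ΔH. Equiprobable H₀ = log₂(8) = 3.0000 bits; with the given probabilities H = 2.6593 bits.
b·(H₀ − H) = 40 × (3.0000 − 2.6593) = 13.63 ms.

14 ms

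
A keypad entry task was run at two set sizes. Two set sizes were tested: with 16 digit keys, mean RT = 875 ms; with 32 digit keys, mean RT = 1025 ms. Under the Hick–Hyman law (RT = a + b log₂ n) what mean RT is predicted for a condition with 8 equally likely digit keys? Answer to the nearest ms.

Fit slope and intercept:
  b = (1025 − 875) / (log₂ 32 − log₂ 16) = 150 / (5 − 4) = 150 ms/bit
  a = 875 − 150 × 4 = 275 ms
Then RT(8) = 275 + 150 × log₂ 8 = 275 + 150 × 3 ≈ 725.000 ms.

725 ms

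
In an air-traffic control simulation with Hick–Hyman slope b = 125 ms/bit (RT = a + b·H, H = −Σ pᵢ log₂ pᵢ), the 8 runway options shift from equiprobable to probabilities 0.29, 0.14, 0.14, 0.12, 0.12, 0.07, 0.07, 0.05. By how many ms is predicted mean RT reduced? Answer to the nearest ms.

25 ms

Equiprobable entropy H₀ = log₂ 8 = 3.0000 bits.
Skewed entropy H = −Σ pᵢ log₂ pᵢ = 2.7995 bits.
ΔRT = b·(H₀ − H) = 125 × 0.2005 = 25.07 ms.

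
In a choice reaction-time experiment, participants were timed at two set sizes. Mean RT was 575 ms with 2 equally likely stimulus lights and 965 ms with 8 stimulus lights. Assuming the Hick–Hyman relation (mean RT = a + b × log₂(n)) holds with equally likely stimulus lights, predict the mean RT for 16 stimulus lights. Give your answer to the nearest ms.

1160 ms

Fit slope and intercept:
  b = (965 − 575) / (log₂ 8 − log₂ 2) = 390 / (3 − 1) = 195 ms/bit
  a = 575 − 195 × 1 = 380 ms
Then RT(16) = 380 + 195 × log₂ 16 = 380 + 195 × 4 ≈ 1160.000 ms.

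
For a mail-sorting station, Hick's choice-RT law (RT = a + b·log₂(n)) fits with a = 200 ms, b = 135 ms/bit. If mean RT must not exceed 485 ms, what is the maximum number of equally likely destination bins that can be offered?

4

Set 200 + 135·log₂ n ≤ 485 → log₂ n ≤ (485 − 200)/135 = 2.1111.
So n ≤ 2^2.1111 = 4.320; the largest integer n is 4.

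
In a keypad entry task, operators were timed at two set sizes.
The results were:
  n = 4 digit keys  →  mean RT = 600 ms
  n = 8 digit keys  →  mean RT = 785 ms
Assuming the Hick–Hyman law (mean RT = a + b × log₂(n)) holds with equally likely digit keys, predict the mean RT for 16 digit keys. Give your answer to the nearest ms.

970 ms

Solve the two-equation system in a and b:
  b = (785 − 600) / (log₂ 8 − log₂ 4) = 185 / (3 − 2) = 185 ms/bit
  a = 600 − 185 × 2 = 230 ms
Then RT(16) = 230 + 185 × log₂ 16 = 230 + 185 × 4 ≈ 970.000 ms.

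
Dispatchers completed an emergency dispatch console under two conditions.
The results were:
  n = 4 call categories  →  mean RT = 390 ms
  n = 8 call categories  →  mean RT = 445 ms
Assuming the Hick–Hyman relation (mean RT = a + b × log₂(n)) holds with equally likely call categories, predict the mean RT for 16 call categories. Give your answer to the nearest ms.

500 ms

Solve the two-equation system in a and b:
  b = (445 − 390) / (log₂ 8 − log₂ 4) = 55 / (3 − 2) = 55 ms/bit
  a = 390 − 55 × 2 = 280 ms
Then RT(16) = 280 + 55 × log₂ 16 = 280 + 55 × 4 ≈ 500.000 ms.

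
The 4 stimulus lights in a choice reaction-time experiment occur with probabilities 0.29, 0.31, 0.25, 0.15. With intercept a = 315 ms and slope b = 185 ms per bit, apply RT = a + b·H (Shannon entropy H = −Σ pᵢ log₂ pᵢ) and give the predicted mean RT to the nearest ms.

H = 0.29·log₂(1/0.29) + 0.31·log₂(1/0.31) + 0.25·log₂(1/0.25) + 0.15·log₂(1/0.15) = 1.9522 bits.
RT = 315 + 185 × 1.9522 = 676.16 ms.

676 ms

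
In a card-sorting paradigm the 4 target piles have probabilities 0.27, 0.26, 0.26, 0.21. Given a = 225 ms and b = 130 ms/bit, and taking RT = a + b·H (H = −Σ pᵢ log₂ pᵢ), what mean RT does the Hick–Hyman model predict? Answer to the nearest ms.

H = 0.27·log₂(1/0.27) + 0.26·log₂(1/0.26) + 0.26·log₂(1/0.26) + 0.21·log₂(1/0.21) = 1.9934 bits.
RT = 225 + 130 × 1.9934 = 484.14 ms.

484 ms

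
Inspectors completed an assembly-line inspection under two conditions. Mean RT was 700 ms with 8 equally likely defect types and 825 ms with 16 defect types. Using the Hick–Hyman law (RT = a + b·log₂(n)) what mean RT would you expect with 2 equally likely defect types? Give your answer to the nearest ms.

450 ms

RT is linear in log₂ n, so two points fix the line:
  b = (825 − 700) / (log₂ 16 − log₂ 8) = 125 / (4 − 3) = 125 ms/bit
  a = 700 − 125 × 3 = 325 ms
Then RT(2) = 325 + 125 × log₂ 2 = 325 + 125 × 1 ≈ 450.000 ms.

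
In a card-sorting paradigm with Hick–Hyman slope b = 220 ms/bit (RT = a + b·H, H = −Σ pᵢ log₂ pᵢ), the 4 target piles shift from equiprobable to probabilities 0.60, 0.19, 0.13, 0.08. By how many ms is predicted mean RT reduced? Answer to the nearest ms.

94 ms

Equiprobable entropy H₀ = log₂ 4 = 2.0000 bits.
Skewed entropy H = −Σ pᵢ log₂ pᵢ = 1.5716 bits.
ΔRT = b·(H₀ − H) = 220 × 0.4284 = 94.26 ms.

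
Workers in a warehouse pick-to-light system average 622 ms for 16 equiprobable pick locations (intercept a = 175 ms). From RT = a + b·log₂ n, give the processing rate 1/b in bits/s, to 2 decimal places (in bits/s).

Choice component = 622 − 175 = 447 ms over log₂(16) = 4 bits.
b = 447 / 4 = 111.750 ms/bit, so 1/b = 8.949 bits/s.

8.95 bits/s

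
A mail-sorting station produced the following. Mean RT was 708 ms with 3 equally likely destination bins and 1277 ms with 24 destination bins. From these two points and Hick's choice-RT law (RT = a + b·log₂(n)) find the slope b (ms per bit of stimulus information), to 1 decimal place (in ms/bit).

b = (RT₂ − RT₁)/(log₂ n₂ − log₂ n₁) = (1277 − 708)/(4.5850 − 1.5850) = 189.667 ms/bit.

189.7 ms/bit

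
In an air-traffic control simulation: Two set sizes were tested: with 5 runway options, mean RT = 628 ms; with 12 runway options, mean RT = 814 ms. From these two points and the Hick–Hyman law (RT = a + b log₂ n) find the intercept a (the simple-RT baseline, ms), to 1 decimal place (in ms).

286.1 ms

Slope: b = (814 − 628) / (log₂ 12 − log₂ 5) = 186/1.2630 = 147.264 ms/bit.
Intercept: a = 628 − 147.264·log₂(5) = 286.063 ms.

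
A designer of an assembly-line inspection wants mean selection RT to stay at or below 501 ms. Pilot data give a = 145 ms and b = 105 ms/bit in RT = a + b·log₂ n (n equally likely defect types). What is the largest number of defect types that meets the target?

10

105·log₂ n ≤ 501 − 145 = 356, giving log₂ n ≤ 3.3905 and n ≤ 10.487. The largest whole number is 10.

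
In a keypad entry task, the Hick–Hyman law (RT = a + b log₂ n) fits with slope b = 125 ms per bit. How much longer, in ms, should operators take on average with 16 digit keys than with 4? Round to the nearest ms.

250 ms

ΔRT = (a + b log₂ n₂) − (a + b log₂ n₁) = b·(log₂ n₂ − log₂ n₁).
log₂(16) − log₂(4) = log₂(16/4) = log₂(4) = 2.
ΔRT = 125 × 2.0000 = 250.000 ms.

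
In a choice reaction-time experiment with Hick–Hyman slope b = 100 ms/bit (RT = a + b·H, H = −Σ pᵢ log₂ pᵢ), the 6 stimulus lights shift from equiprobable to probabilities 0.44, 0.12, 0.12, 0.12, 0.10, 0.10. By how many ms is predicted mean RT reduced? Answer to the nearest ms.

The RT saving is b·ΔH. Equiprobable H₀ = log₂(6) = 2.5850 bits; with the given probabilities H = 2.2867 bits.
b·(H₀ − H) = 100 × (2.5850 − 2.2867) = 29.82 ms.

30 ms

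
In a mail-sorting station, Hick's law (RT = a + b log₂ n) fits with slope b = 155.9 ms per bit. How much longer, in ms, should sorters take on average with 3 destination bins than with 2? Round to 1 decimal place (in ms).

91.2 ms

Only the slope matters, since a is common to both: ΔRT = b·log₂(n₂/n₁).
log₂(3) − log₂(2) = 1.5850 − 1 = 0.5850.
ΔRT = 155.9 × 0.5850 = 91.196 ms.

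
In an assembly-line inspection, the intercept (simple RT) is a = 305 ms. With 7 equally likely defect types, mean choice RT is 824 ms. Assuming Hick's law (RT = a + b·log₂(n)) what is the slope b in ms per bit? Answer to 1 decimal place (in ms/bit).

184.9 ms/bit

log₂(7) = 2.8074 bits.
b = (RT − a)/log₂ n = (824 − 305) / 2.8074 = 184.872 ms/bit.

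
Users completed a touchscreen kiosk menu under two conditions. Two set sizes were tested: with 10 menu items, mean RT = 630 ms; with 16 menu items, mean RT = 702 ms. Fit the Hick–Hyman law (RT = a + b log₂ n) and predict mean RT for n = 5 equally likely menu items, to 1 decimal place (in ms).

523.8 ms

Fit slope and intercept:
  b = (702 − 630) / (log₂ 16 − log₂ 10) = 72 / (4 − 3.3219) = 106.183 ms/bit
  a = 630 − 106.183 × 3.3219 = 277.266 ms
Then RT(5) = 277.266 + 106.183 × log₂ 5 = 277.266 + 106.183 × 2.3219 ≈ 523.817 ms.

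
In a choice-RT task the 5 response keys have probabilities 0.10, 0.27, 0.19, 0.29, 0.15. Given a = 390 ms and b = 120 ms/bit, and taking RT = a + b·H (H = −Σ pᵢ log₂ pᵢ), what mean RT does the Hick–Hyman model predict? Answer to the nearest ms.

H = 0.10·log₂(1/0.10) + 0.27·log₂(1/0.27) + 0.19·log₂(1/0.19) + 0.29·log₂(1/0.29) + 0.15·log₂(1/0.15) = 2.2259 bits.
RT = 390 + 120 × 2.2259 = 657.11 ms.

657 ms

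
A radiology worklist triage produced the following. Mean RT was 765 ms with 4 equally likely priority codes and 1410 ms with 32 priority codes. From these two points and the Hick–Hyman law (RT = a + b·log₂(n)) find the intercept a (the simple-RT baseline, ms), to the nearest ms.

335 ms

b = (RT₂ − RT₁)/(log₂ n₂ − log₂ n₁) = (1410 − 765)/(5 − 2) = 215 ms/bit.
Intercept: a = 765 − 215·log₂(4) = 335.000 ms.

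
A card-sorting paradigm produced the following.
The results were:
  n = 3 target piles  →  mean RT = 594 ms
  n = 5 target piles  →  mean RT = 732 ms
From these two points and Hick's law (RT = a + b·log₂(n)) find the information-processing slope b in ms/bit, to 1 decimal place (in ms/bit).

187.3 ms/bit

The slope on a log₂ axis is (732 − 594) / (2.3219 − 1.5850) = 187.254 ms/bit.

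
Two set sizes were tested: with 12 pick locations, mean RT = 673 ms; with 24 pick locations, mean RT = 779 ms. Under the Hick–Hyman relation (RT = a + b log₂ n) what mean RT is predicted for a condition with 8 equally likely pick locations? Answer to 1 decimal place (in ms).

611.0 ms

Solve the two-equation system in a and b:
  b = (779 − 673) / (log₂ 24 − log₂ 12) = 106 / (4.5850 − 3.5850) = 106.000 ms/bit
  a = 673 − 106.000 × 3.5850 = 292.994 ms
Then RT(8) = 292.994 + 106.000 × log₂ 8 = 292.994 + 106.000 × 3 ≈ 610.994 ms.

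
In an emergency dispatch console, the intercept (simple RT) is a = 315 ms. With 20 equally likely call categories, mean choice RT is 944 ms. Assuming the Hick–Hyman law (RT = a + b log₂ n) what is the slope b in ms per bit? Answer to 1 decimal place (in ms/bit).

145.5 ms/bit

log₂(20) = 4.3219 bits.
b = (RT − a)/log₂ n = (944 − 315) / 4.3219 = 145.537 ms/bit.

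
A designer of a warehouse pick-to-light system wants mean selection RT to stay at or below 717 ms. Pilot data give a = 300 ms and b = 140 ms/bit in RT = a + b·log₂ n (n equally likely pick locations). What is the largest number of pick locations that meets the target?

7

Information budget: (717 − 300)/140 = 2.9786 bits, so n ≤ 2^2.9786 = 7.882 → at most 7.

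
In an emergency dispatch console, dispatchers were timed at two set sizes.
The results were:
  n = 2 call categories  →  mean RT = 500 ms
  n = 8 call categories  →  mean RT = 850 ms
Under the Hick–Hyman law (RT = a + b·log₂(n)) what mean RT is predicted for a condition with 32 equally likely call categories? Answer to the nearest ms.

1200 ms

Fit slope and intercept:
  b = (850 − 500) / (log₂ 8 − log₂ 2) = 350 / (3 − 1) = 175 ms/bit
  a = 500 − 175 × 1 = 325 ms
Then RT(32) = 325 + 175 × log₂ 32 = 325 + 175 × 5 ≈ 1200.000 ms.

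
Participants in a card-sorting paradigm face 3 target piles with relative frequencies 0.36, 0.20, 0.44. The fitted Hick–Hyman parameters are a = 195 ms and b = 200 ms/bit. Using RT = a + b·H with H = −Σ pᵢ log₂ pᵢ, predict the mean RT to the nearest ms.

498 ms

H = 0.36·log₂(1/0.36) + 0.20·log₂(1/0.20) + 0.44·log₂(1/0.44) = 1.5161 bits.
RT = 195 + 200 × 1.5161 = 498.23 ms.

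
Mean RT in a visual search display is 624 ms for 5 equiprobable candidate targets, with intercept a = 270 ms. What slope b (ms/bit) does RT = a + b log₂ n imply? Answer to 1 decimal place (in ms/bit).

152.5 ms/bit

5 alternatives carry log₂ 5 = 2.3219 bits; the choice cost is 624 − 270 = 354 ms, so b = 354/2.3219 = 152.460 ms/bit.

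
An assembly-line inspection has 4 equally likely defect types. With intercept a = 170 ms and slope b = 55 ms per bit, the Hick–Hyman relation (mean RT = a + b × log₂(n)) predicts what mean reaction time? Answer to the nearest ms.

log₂(4) = 2 bits, so RT = 170 + 55 × 2 ≈ 280.000 ms.

280 ms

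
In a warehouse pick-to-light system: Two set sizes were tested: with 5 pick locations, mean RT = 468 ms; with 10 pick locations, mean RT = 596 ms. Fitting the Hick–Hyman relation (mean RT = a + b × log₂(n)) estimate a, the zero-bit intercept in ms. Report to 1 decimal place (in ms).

Slope: b = (596 − 468) / (log₂ 10 − log₂ 5) = 128/1.0000 = 128.000 ms/bit.
a = RT₁ − b·log₂ n₁ = 468 − 128.000 × 2.3219 = 170.793 ms.

170.8 ms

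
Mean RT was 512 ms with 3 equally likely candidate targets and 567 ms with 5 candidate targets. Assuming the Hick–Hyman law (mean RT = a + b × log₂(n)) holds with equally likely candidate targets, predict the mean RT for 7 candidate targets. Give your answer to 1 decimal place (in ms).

603.2 ms

Fit slope and intercept:
  b = (567 − 512) / (log₂ 5 − log₂ 3) = 55 / (2.3219 − 1.5850) = 74.630 ms/bit
  a = 512 − 74.630 × 1.5850 = 393.714 ms
Then RT(7) = 393.714 + 74.630 × log₂ 7 = 393.714 + 74.630 × 2.8074 ≈ 603.228 ms.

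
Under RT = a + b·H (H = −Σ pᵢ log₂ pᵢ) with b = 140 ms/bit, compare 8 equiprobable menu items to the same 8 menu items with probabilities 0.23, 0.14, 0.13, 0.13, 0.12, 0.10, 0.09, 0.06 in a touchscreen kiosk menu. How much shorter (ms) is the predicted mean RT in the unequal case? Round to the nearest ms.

The RT saving is b·ΔH. Equiprobable H₀ = log₂(8) = 3.0000 bits; with the given probabilities H = 2.9055 bits.
b·(H₀ − H) = 140 × (3.0000 − 2.9055) = 13.23 ms.

13 ms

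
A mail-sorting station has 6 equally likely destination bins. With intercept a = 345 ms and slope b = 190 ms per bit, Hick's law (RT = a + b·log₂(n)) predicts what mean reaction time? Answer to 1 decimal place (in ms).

836.1 ms

log₂(6) = 2.5850 bits, so RT = 345 + 190 × 2.5850 ≈ 836.143 ms.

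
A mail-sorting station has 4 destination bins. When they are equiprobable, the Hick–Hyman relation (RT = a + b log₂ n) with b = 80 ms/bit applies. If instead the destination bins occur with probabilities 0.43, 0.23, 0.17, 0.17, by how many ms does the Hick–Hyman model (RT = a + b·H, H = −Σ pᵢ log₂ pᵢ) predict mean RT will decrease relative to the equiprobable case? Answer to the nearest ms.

10 ms

The RT saving is b·ΔH. Equiprobable H₀ = log₂(4) = 2.0000 bits; with the given probabilities H = 1.8804 bits.
b·(H₀ − H) = 80 × (2.0000 − 1.8804) = 9.57 ms.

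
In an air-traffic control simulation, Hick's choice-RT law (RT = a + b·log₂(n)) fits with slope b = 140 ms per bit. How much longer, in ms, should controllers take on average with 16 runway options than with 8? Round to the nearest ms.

The intercept a cancels: ΔRT = b·(log₂ n₂ − log₂ n₁) = b·log₂(n₂/n₁).
log₂(16) − log₂(8) = log₂(16/8) = log₂(2) = 1.
ΔRT = 140 × 1.0000 = 140.000 ms.

140 ms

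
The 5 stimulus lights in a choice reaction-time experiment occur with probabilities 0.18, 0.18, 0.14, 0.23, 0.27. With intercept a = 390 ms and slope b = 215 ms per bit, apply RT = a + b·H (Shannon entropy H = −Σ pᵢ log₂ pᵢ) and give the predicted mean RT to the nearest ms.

Entropy contributions −pᵢ log₂ pᵢ: 0.4453, 0.4453, 0.3971, 0.4877, 0.5100; sum H = 2.2854 bits.
RT = a + bH = 390 + 215·2.2854 = 881.36 ms.

881 ms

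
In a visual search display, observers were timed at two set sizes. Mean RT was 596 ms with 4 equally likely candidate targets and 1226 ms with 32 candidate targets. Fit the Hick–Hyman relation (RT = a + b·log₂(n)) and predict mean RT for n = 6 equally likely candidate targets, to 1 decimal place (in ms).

718.8 ms

Solve the two-equation system in a and b:
  b = (1226 − 596) / (log₂ 32 − log₂ 4) = 630 / (5 − 2) = 210.000 ms/bit
  a = 596 − 210.000 × 2 = 176.000 ms
Then RT(6) = 176.000 + 210.000 × log₂ 6 = 176.000 + 210.000 × 2.5850 ≈ 718.842 ms.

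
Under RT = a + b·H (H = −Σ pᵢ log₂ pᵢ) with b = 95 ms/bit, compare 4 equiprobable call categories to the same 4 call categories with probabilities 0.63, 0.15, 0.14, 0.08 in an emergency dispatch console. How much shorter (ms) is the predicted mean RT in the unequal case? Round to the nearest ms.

The RT saving is b·ΔH. Equiprobable H₀ = log₂(4) = 2.0000 bits; with the given probabilities H = 1.5191 bits.
b·(H₀ − H) = 95 × (2.0000 − 1.5191) = 45.68 ms.

46 ms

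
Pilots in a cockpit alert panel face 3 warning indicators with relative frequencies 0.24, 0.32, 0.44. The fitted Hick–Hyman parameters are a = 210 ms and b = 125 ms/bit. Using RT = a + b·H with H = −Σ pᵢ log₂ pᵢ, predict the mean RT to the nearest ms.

403 ms

Entropy contributions −pᵢ log₂ pᵢ: 0.4941, 0.5260, 0.5211; sum H = 1.5413 bits.
RT = a + bH = 210 + 125·1.5413 = 402.66 ms.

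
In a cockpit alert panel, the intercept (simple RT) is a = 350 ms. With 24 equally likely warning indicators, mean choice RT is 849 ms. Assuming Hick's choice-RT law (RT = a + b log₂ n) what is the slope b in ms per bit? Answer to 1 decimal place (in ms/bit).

log₂(24) = 4.5850 bits.
b = (RT − a)/log₂ n = (849 − 350) / 4.5850 = 108.834 ms/bit.

108.8 ms/bit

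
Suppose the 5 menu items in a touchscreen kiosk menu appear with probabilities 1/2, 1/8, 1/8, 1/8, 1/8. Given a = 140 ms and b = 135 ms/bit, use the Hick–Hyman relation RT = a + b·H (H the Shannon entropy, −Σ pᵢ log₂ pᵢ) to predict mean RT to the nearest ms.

410 ms

H = −Σ pᵢ log₂ pᵢ = 0.5·1 + 0.125·3 + 0.125·3 + 0.125·3 + 0.125·3 = 2.000 bits.
RT = 140 + 135 × 2.000 = 410.00 ms.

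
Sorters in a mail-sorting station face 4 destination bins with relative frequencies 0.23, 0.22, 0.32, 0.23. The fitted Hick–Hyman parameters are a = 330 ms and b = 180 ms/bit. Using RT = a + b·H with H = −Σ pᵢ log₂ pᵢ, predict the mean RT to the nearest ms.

Entropy contributions −pᵢ log₂ pᵢ: 0.4877, 0.4806, 0.5260, 0.4877; sum H = 1.9819 bits.
RT = a + bH = 330 + 180·1.9819 = 686.75 ms.

687 ms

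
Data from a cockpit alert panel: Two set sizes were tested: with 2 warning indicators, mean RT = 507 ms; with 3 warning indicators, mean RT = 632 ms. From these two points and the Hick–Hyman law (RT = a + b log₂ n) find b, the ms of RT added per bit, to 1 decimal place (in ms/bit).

213.7 ms/bit

The slope on a log₂ axis is (632 − 507) / (1.5850 − 1) = 213.689 ms/bit.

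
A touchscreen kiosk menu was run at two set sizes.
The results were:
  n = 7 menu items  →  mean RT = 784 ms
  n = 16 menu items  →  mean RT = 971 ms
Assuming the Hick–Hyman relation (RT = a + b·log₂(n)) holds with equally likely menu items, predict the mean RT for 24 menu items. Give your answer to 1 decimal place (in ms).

RT is linear in log₂ n, so two points fix the line:
  b = (971 − 784) / (log₂ 16 − log₂ 7) = 187 / (4 − 2.8074) = 156.794 ms/bit
  a = 784 − 156.794 × 2.8074 = 343.823 ms
Then RT(24) = 343.823 + 156.794 × log₂ 24 = 343.823 + 156.794 × 4.5850 ≈ 1062.719 ms.

1062.7 ms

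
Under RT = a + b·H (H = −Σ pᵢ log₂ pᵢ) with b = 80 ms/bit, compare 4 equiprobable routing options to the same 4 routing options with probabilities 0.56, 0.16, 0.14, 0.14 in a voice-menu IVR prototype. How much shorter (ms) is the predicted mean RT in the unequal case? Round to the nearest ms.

25 ms

Equiprobable entropy H₀ = log₂ 4 = 2.0000 bits.
Skewed entropy H = −Σ pᵢ log₂ pᵢ = 1.6857 bits.
ΔRT = b·(H₀ − H) = 80 × 0.3143 = 25.15 ms.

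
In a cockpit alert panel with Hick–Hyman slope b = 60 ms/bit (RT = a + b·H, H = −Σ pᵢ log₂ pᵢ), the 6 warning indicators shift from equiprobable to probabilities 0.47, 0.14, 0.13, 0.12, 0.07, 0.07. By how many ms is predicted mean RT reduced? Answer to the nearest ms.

23 ms

Equiprobable entropy H₀ = log₂ 6 = 2.5850 bits.
Skewed entropy H = −Σ pᵢ log₂ pᵢ = 2.1959 bits.
ΔRT = b·(H₀ − H) = 60 × 0.3891 = 23.34 ms.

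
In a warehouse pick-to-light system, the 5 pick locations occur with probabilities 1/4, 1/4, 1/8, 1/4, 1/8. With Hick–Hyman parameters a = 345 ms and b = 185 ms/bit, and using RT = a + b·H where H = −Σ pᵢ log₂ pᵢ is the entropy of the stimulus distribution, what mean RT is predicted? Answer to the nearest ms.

H = −Σ pᵢ log₂ pᵢ = 0.25·2 + 0.25·2 + 0.125·3 + 0.25·2 + 0.125·3 = 2.250 bits.
RT = 345 + 185 × 2.250 = 761.25 ms.

761 ms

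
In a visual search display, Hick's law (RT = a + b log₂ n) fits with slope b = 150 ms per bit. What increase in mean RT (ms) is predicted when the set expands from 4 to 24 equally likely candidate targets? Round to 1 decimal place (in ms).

387.7 ms

ΔRT = (a + b log₂ n₂) − (a + b log₂ n₁) = b·(log₂ n₂ − log₂ n₁).
log₂(24) − log₂(4) = 4.5850 − 2 = 2.5850.
ΔRT = 150 × 2.5850 = 387.744 ms.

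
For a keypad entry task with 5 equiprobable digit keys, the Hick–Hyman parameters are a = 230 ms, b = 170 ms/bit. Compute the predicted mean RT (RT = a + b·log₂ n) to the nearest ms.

log₂(5) = 2.3219 bits, so RT = 230 + 170 × 2.3219 ≈ 624.728 ms.

625 ms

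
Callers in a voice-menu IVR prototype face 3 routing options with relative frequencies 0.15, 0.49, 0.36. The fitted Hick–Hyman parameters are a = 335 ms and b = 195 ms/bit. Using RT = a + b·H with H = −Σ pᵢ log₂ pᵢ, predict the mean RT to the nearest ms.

H = 0.15·log₂(1/0.15) + 0.49·log₂(1/0.49) + 0.36·log₂(1/0.36) = 1.4454 bits.
RT = 335 + 195 × 1.4454 = 616.86 ms.

617 ms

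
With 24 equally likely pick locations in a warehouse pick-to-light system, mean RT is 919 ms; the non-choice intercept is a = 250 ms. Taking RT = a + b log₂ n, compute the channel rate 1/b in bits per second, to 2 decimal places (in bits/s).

6.85 bits/s

b = (919 − 250)/log₂ 24 = 669/4.5850 = 145.912 ms per bit = 0.14591 s/bit; the reciprocal is 6.853 bits/s.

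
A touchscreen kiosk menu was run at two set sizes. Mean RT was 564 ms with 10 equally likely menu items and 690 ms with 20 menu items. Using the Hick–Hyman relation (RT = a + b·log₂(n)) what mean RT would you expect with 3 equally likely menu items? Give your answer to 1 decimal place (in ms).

345.1 ms

Fit slope and intercept:
  b = (690 − 564) / (log₂ 20 − log₂ 10) = 126 / (4.3219 − 3.3219) = 126.000 ms/bit
  a = 564 − 126.000 × 3.3219 = 145.437 ms
Then RT(3) = 145.437 + 126.000 × log₂ 3 = 145.437 + 126.000 × 1.5850 ≈ 345.142 ms.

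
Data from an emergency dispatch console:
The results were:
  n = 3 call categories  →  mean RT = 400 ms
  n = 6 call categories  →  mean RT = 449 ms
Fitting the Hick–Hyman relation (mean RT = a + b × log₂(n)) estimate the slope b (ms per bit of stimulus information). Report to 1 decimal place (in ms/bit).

49.0 ms/bit

b = (RT₂ − RT₁)/(log₂ n₂ − log₂ n₁) = (449 − 400)/(2.5850 − 1.5850) = 49.000 ms/bit.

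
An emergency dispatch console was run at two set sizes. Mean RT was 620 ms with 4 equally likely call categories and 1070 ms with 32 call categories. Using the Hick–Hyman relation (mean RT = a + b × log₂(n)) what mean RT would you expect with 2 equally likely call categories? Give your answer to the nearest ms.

470 ms

With log₂ n on the abscissa the relation is linear; from the two conditions:
  b = (1070 − 620) / (log₂ 32 − log₂ 4) = 450 / (5 − 2) = 150 ms/bit
  a = 620 − 150 × 2 = 320 ms
Then RT(2) = 320 + 150 × log₂ 2 = 320 + 150 × 1 ≈ 470.000 ms.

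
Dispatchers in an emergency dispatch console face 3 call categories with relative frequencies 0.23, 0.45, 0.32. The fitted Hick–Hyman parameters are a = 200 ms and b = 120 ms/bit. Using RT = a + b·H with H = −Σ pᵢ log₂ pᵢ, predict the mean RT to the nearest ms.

H = 0.23·log₂(1/0.23) + 0.45·log₂(1/0.45) + 0.32·log₂(1/0.32) = 1.5321 bits.
RT = 200 + 120 × 1.5321 = 383.85 ms.

384 ms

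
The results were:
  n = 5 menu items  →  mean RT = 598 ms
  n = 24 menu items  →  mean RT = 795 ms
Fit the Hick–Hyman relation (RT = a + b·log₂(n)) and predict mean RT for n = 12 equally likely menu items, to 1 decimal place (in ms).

707.9 ms

Fit slope and intercept:
  b = (795 − 598) / (log₂ 24 − log₂ 5) = 197 / (4.5850 − 2.3219) = 87.051 ms/bit
  a = 598 − 87.051 × 2.3219 = 395.873 ms
Then RT(12) = 395.873 + 87.051 × log₂ 12 = 395.873 + 87.051 × 3.5850 ≈ 707.949 ms.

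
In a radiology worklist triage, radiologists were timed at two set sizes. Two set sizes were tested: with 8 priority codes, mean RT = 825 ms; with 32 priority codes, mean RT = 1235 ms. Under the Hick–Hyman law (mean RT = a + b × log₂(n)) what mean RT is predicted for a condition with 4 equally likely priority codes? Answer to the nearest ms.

620 ms

RT is linear in log₂ n, so two points fix the line:
  b = (1235 − 825) / (log₂ 32 − log₂ 8) = 410 / (5 − 3) = 205 ms/bit
  a = 825 − 205 × 3 = 210 ms
Then RT(4) = 210 + 205 × log₂ 4 = 210 + 205 × 2 ≈ 620.000 ms.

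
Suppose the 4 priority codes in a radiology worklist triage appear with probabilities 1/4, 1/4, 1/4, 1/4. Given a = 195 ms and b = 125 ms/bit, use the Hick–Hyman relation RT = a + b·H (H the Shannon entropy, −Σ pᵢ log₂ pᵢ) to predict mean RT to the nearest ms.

445 ms

H = −Σ pᵢ log₂ pᵢ = 0.25·2 + 0.25·2 + 0.25·2 + 0.25·2 = 2.000 bits.
RT = 195 + 125 × 2.000 = 445.00 ms.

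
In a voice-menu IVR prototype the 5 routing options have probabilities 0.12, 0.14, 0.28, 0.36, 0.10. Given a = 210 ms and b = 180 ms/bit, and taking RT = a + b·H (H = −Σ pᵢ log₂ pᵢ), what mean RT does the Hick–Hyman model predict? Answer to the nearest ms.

595 ms

H = 0.12·log₂(1/0.12) + 0.14·log₂(1/0.14) + 0.28·log₂(1/0.28) + 0.36·log₂(1/0.36) + 0.10·log₂(1/0.10) = 2.1412 bits.
RT = 210 + 180 × 2.1412 = 595.42 ms.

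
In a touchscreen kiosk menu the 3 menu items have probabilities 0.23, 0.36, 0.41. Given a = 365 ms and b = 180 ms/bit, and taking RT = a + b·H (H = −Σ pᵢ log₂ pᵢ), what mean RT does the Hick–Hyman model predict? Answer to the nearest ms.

Entropy contributions −pᵢ log₂ pᵢ: 0.4877, 0.5306, 0.5274; sum H = 1.5457 bits.
RT = a + bH = 365 + 180·1.5457 = 643.22 ms.

643 ms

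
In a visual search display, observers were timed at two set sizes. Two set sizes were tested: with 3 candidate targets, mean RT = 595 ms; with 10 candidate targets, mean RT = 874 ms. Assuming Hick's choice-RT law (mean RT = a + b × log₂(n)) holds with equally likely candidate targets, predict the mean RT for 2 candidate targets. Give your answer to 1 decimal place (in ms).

With log₂ n on the abscissa the relation is linear; from the two conditions:
  b = (874 − 595) / (log₂ 10 − log₂ 3) = 279 / (3.3219 − 1.5850) = 160.625 ms/bit
  a = 595 − 160.625 × 1.5850 = 340.415 ms
Then RT(2) = 340.415 + 160.625 × log₂ 2 = 340.415 + 160.625 × 1 ≈ 501.040 ms.

501.0 ms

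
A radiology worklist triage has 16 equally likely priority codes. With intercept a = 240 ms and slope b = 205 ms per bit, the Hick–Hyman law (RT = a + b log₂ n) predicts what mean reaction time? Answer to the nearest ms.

log₂(16) = 4 bits, so RT = 240 + 205 × 4 ≈ 1060.000 ms.

1060 ms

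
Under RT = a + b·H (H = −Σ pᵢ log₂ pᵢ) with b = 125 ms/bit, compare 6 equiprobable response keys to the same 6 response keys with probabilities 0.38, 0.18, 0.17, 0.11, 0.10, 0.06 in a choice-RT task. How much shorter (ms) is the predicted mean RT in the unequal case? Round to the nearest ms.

Equiprobable entropy H₀ = log₂ 6 = 2.5850 bits.
Skewed entropy H = −Σ pᵢ log₂ pᵢ = 2.3364 bits.
ΔRT = b·(H₀ − H) = 125 × 0.2486 = 31.08 ms.

31 ms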